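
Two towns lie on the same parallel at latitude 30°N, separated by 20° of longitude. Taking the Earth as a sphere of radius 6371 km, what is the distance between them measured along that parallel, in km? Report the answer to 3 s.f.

Arc length along a parallel = R cos φ · Δλ (with Δλ in radians).
= 6371 × cos 30° × (20° × π/180) = 6371 × 0.8660 × 0.3491 ≈ 1930 km.

1930 km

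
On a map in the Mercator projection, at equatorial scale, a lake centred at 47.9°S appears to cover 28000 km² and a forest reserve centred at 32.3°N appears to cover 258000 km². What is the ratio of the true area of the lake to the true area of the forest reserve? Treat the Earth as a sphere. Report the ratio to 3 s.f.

Mercator's areal exaggeration is sec²φ; hence true area = (apparent area) · cos²φ.
True area of lake: 28000 × cos²(47.9°) = 28000 × 0.4495 = 12590 km².
True area of forest reserve: 258000 × cos²(32.3°) = 258000 × 0.7145 = 184300 km².
Ratio = 12590 / 184300 ≈ 0.0683.

0.0683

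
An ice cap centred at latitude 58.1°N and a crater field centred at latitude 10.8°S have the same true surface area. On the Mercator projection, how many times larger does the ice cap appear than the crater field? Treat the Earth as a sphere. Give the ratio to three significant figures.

Mercator is conformal with k = sec φ, so areal scale = k² = sec²φ.
At 58.1°: sec²(58.1°) = 1/0.5284² = 3.581.
At 10.8°: sec²(10.8°) = 1/0.9823² = 1.036.
Ratio = 3.581/1.036 = cos²(10.8°)/cos²(58.1°) ≈ 3.46.

3.46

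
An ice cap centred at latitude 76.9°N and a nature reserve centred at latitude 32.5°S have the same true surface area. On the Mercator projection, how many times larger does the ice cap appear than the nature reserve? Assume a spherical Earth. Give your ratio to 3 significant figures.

Mercator is conformal with k = sec φ, so areal scale = k² = sec²φ.
At 76.9°: sec²(76.9°) = 1/0.2267² = 19.47.
At 32.5°: sec²(32.5°) = 1/0.8434² = 1.406.
Ratio = 19.47/1.406 = cos²(32.5°)/cos²(76.9°) ≈ 13.8.

13.8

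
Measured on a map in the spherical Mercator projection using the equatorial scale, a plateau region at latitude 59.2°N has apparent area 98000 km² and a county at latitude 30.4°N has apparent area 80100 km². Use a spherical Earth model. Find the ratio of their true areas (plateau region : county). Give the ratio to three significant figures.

On Mercator the areal scale is sec²φ, so true area = apparent × cos²φ.
True area of plateau region: 98000 × cos²(59.2°) = 98000 × 0.2622 = 25690 km².
True area of county: 80100 × cos²(30.4°) = 80100 × 0.7439 = 59590 km².
Ratio = 25690 / 59590 ≈ 0.431.

0.431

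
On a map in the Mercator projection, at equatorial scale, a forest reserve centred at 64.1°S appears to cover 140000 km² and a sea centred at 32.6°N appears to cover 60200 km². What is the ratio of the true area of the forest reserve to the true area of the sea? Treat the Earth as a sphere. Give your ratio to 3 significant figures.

Mercator's areal exaggeration is sec²φ; hence true area = (apparent area) · cos²φ.
True area of forest reserve: 140000 × cos²(64.1°) = 140000 × 0.1908 = 26710 km².
True area of sea: 60200 × cos²(32.6°) = 60200 × 0.7097 = 42730 km².
Ratio = 26710 / 42730 ≈ 0.625.

0.625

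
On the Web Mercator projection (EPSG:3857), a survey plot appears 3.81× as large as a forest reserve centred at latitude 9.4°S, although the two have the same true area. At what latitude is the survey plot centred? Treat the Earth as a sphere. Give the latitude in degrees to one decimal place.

On Mercator, (apparent₁)/(apparent₂) = sec²φ₁ / sec²φ₂ when true areas are equal.
cos²φ₂ / cos²φ₁ = 3.81  ⇒  cos φ₁ = cos 9.4° / √3.81 = 0.9866/1.952 = 0.5054.
φ₁ = arccos(0.5054) ≈ 59.6°.

59.6°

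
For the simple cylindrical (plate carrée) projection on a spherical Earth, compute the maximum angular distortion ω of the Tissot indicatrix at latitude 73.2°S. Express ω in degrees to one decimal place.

For the equirectangular projection with φ₀ = 0 (plate carrée), h = 1 along meridians and k = sec φ along parallels.
At 73.2°: h = 1.000, k = 3.460; principal scales a = 3.460, b = 1.000.
sin(ω/2) = (a − b)/(a + b) = 2.460/4.460 = 0.5516, so ω = 2 arcsin(0.5516) ≈ 66.9°.

66.9°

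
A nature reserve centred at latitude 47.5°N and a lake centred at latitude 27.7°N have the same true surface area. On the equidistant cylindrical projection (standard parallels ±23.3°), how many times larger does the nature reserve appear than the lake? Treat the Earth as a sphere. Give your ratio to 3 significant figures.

In the equirectangular projection with standard parallel φ₀ = 23.3° (x = Rλ cos φ₀, y = Rφ), meridians are true-scale (h = 1) and the parallel scale is k = cos φ₀ / cos φ.
Areal scale at 47.5°: h·k = 1.000 × 1.359 = 1.359.
Areal scale at 27.7°: h·k = 1.000 × 1.037 = 1.037.
Ratio = 1.359/1.037 ≈ 1.31.

1.31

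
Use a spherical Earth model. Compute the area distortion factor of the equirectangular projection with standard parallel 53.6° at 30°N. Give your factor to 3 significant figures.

0.685

In the equirectangular projection with standard parallel φ₀ = 53.6° (x = Rλ cos φ₀, y = Rφ), meridians are true-scale (h = 1) and the parallel scale is k = cos φ₀ / cos φ.
Areal scale = h·k = 1 × cos φ₀ / cos φ; at 30°, h = 1.000, k = 0.6852, so h·k = 0.6852.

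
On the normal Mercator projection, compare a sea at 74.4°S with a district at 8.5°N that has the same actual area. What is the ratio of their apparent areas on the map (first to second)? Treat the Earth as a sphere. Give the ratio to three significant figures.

13.5

Mercator areal scale is sec²φ.
At 74.4°: sec²(74.4°) = 1/0.2689² = 13.83.
At 8.5°: sec²(8.5°) = 1/0.9890² = 1.022.
Ratio = 13.83/1.022 = cos²(8.5°)/cos²(74.4°) ≈ 13.5.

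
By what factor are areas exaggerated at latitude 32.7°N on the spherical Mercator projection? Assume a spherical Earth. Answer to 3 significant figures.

The Mercator projection is conformal; its linear scale factor is the same in every direction and equals sec φ = 1/cos φ.
Areal scale = k² = sec²φ = 1/cos²(32.7°) = 1/0.8415² = 1.412.

1.41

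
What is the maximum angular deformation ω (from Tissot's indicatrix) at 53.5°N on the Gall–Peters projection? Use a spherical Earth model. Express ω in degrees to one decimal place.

19.7°

Gall–Peters is a cylindrical equal-area projection with standard parallels at ±45°. A cylindrical equal-area projection with standard parallel φ₀ has meridian scale h = cos φ / cos φ₀ and parallel scale k = cos φ₀ / cos φ (so areas are preserved, h·k = 1).
At 53.5°: h = 0.8412, k = 1.189; principal scales a = 1.189, b = 0.8412.
sin(ω/2) = (a − b)/(a + b) = 0.3476/2.030 = 0.1712, so ω = 2 arcsin(0.1712) ≈ 19.7°.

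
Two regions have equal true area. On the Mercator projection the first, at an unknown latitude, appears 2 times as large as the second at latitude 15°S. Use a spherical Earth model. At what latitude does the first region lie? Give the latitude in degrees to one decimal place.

46.9°

Mercator areal scale is sec²φ, so apparent-area ratio = sec²φ₁ / sec²φ₂ = cos²φ₂ / cos²φ₁.
cos²φ₂ / cos²φ₁ = 2  ⇒  cos φ₁ = cos 15° / √2 = 0.9659/1.414 = 0.6830.
φ₁ = arccos(0.6830) ≈ 46.9°.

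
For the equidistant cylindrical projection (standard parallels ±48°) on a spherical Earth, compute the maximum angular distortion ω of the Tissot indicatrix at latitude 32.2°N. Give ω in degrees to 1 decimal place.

13.4°

In the equirectangular projection with standard parallel φ₀ = 48° (x = Rλ cos φ₀, y = Rφ), meridians are true-scale (h = 1) and the parallel scale is k = cos φ₀ / cos φ.
At 32.2°: h = 1.000, k = 0.7908; principal scales a = 1.000, b = 0.7908.
sin(ω/2) = (a − b)/(a + b) = 0.2092/1.791 = 0.1168, so ω = 2 arcsin(0.1168) ≈ 13.4°.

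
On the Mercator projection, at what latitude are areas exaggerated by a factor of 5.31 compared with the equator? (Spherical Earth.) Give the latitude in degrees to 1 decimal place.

Mercator areal scale is sec²φ.
sec²φ = 5.31  ⇒  cos²φ = 0.1883  ⇒  cos φ = 0.4340.
φ = arccos(0.4340) ≈ 64.3°.

64.3°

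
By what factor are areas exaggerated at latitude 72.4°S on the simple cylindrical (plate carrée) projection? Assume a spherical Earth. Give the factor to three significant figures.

Plate carrée maps x = Rλ, y = Rφ. The meridian scale is h = 1 and the parallel scale is k = 1/cos φ = sec φ.
Areal scale = h·k = 1 × sec φ; at 72.4°, h = 1.000, k = 3.307, so h·k = 3.307.

3.31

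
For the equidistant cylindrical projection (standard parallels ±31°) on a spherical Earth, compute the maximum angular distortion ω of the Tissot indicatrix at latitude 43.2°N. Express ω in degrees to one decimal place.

In the equirectangular projection with standard parallel φ₀ = 31° (x = Rλ cos φ₀, y = Rφ), meridians are true-scale (h = 1) and the parallel scale is k = cos φ₀ / cos φ.
At 43.2°: h = 1.000, k = 1.176; principal scales a = 1.176, b = 1.000.
sin(ω/2) = (a − b)/(a + b) = 0.1759/2.176 = 0.08082, so ω = 2 arcsin(0.08082) ≈ 9.3°.

9.3°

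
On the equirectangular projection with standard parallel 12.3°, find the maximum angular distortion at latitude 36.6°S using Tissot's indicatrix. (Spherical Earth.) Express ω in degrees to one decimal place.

With standard parallel φ₀ = 12.3°, the equirectangular projection gives x = Rλ cos φ₀, y = Rφ, so h = 1 and k = cos 12.3° / cos φ.
At 36.6°: h = 1.000, k = 1.217; principal scales a = 1.217, b = 1.000.
sin(ω/2) = (a − b)/(a + b) = 0.2170/2.217 = 0.09789, so ω = 2 arcsin(0.09789) ≈ 11.2°.

11.2°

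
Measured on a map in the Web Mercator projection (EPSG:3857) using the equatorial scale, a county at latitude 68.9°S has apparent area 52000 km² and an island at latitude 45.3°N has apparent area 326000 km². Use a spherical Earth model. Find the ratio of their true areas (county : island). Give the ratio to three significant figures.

0.0418

Since Mercator area scale is 1/cos²φ, the true area equals the apparent area multiplied by cos²φ.
True area of county: 52000 × cos²(68.9°) = 52000 × 0.1296 = 6739 km².
True area of island: 326000 × cos²(45.3°) = 326000 × 0.4948 = 161300 km².
Ratio = 6739 / 161300 ≈ 0.0418.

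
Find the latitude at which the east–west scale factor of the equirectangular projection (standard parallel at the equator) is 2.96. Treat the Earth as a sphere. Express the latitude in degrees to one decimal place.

Plate carrée: h = 1, k = sec φ along parallels.
sec φ = 2.96  ⇒  cos φ = 0.3378  ⇒  φ ≈ 70.3°.

70.3°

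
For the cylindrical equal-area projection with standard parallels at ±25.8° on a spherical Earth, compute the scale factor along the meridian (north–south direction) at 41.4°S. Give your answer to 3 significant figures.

0.833

A cylindrical equal-area projection with standard parallel φ₀ has meridian scale h = cos φ / cos φ₀ and parallel scale k = cos φ₀ / cos φ (so areas are preserved, h·k = 1).
h = cos 41.4° / cos 25.8° = 0.7501/0.9003 = 0.8332.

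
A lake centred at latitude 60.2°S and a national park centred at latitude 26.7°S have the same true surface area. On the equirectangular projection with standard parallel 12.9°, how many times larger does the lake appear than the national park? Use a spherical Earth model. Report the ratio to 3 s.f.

In the equirectangular projection with standard parallel φ₀ = 12.9° (x = Rλ cos φ₀, y = Rφ), meridians are true-scale (h = 1) and the parallel scale is k = cos φ₀ / cos φ.
Areal scale at 60.2°: h·k = 1.000 × 1.961 = 1.961.
Areal scale at 26.7°: h·k = 1.000 × 1.091 = 1.091.
Ratio = 1.961/1.091 ≈ 1.80.

1.80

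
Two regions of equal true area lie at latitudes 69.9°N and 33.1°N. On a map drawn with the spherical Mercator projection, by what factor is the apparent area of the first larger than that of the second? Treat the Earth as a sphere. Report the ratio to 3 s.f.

On Mercator, area is exaggerated by sec²φ = 1/cos²φ.
At 69.9°: sec²(69.9°) = 1/0.3437² = 8.467.
At 33.1°: sec²(33.1°) = 1/0.8377² = 1.425.
Ratio = 8.467/1.425 = cos²(33.1°)/cos²(69.9°) ≈ 5.94.

5.94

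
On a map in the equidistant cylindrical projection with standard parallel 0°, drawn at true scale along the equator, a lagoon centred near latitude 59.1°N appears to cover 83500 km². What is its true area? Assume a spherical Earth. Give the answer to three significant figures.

42900 km²

For the equirectangular projection with φ₀ = 0 (plate carrée), h = 1 along meridians and k = sec φ along parallels.
Areal scale = h·k = 1 × sec φ; at 59.1°, h = 1.000, k = 1.947, so h·k = 1.947.
True area = apparent / (areal scale) = 83500 / 1.947 ≈ 42900 km².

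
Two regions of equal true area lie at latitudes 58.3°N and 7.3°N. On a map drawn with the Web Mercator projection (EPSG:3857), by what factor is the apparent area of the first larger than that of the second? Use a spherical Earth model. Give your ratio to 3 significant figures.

3.56

On Mercator, area is exaggerated by sec²φ = 1/cos²φ.
At 58.3°: sec²(58.3°) = 1/0.5255² = 3.622.
At 7.3°: sec²(7.3°) = 1/0.9919² = 1.016.
Ratio = 3.622/1.016 = cos²(7.3°)/cos²(58.3°) ≈ 3.56.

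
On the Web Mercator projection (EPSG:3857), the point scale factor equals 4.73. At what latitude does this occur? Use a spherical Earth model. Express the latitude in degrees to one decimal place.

Mercator scale is k = sec φ = 1/cos φ.
1/cos φ = 4.73  ⇒  cos φ = 0.2114  ⇒  φ = arccos(0.2114) ≈ 77.8°.

77.8°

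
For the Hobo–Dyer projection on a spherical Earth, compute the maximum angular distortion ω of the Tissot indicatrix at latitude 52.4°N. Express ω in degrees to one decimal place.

Hobo–Dyer is a cylindrical equal-area projection with standard parallels at ±37.5°. Cylindrical equal-area (φ₀ = 37.5°): h = cos φ / cos 37.5° along meridians, k = cos 37.5° / cos φ along parallels; h·k = 1.
At 52.4°: h = 0.7691, k = 1.300; principal scales a = 1.300, b = 0.7691.
sin(ω/2) = (a − b)/(a + b) = 0.5312/2.069 = 0.2567, so ω = 2 arcsin(0.2567) ≈ 29.7°.

29.7°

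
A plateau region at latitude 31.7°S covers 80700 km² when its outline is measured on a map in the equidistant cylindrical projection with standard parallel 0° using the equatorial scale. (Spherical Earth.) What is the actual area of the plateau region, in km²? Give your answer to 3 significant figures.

68700 km²

In the plate carrée (x = Rλ, y = Rφ), meridians are true-scale (h = 1) and parallels are stretched by k = sec φ.
Areal scale = h·k = 1 × sec φ; at 31.7°, h = 1.000, k = 1.175, so h·k = 1.175.
True area = apparent / (areal scale) = 80700 / 1.175 ≈ 68700 km².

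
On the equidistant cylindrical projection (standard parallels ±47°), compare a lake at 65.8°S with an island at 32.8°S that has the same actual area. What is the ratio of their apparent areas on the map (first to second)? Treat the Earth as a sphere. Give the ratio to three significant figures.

With standard parallel φ₀ = 47°, the equirectangular projection gives x = Rλ cos φ₀, y = Rφ, so h = 1 and k = cos 47° / cos φ.
Areal scale at 65.8°: h·k = 1.000 × 1.664 = 1.664.
Areal scale at 32.8°: h·k = 1.000 × 0.8114 = 0.8114.
Ratio = 1.664/0.8114 ≈ 2.05.

2.05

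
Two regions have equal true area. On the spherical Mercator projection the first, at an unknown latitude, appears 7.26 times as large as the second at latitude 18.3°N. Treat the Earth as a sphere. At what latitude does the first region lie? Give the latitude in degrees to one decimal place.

Mercator areal scale is sec²φ, so apparent-area ratio = sec²φ₁ / sec²φ₂ = cos²φ₂ / cos²φ₁.
cos²φ₂ / cos²φ₁ = 7.26  ⇒  cos φ₁ = cos 18.3° / √7.26 = 0.9494/2.694 = 0.3524.
φ₁ = arccos(0.3524) ≈ 69.4°.

69.4°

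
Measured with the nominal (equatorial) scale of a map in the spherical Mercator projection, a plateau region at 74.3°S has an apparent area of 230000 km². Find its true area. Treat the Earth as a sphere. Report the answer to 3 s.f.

16800 km²

The Mercator projection is conformal; its linear scale factor is the same in every direction and equals sec φ = 1/cos φ.
Areal scale = k² = sec²φ = 1/cos²(74.3°) = 1/0.2706² = 13.66.
True area = apparent / (areal scale) = 230000 / 13.66 ≈ 16800 km².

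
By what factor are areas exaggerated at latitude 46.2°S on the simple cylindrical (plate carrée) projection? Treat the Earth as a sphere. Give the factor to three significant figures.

1.44

For the equirectangular projection with φ₀ = 0 (plate carrée), h = 1 along meridians and k = sec φ along parallels.
Areal scale = h·k = 1 × sec φ; at 46.2°, h = 1.000, k = 1.445, so h·k = 1.445.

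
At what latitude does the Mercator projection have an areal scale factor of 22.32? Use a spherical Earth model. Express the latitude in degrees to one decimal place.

Mercator areal scale is sec²φ.
sec²φ = 22.32  ⇒  cos²φ = 0.04480  ⇒  cos φ = 0.2117.
φ = arccos(0.2117) ≈ 77.8°.

77.8°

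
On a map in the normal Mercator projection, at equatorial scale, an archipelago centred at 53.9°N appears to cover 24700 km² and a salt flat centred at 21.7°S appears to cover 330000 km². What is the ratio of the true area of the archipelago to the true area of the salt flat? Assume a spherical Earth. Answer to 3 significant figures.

Since Mercator area scale is 1/cos²φ, the true area equals the apparent area multiplied by cos²φ.
True area of archipelago: 24700 × cos²(53.9°) = 24700 × 0.3472 = 8575 km².
True area of salt flat: 330000 × cos²(21.7°) = 330000 × 0.8633 = 284900 km².
Ratio = 8575 / 284900 ≈ 0.0301.

0.0301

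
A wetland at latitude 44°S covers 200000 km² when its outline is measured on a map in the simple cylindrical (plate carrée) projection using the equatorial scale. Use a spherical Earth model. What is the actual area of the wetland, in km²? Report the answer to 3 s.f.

144000 km²

In the plate carrée (x = Rλ, y = Rφ), meridians are true-scale (h = 1) and parallels are stretched by k = sec φ.
Areal scale = h·k = 1 × sec φ; at 44°, h = 1.000, k = 1.390, so h·k = 1.390.
True area = apparent / (areal scale) = 200000 / 1.390 ≈ 144000 km².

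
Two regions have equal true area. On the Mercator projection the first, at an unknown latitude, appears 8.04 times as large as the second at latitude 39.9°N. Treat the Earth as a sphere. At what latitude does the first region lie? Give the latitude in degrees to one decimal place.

74.3°

Mercator areal scale is sec²φ, so apparent-area ratio = sec²φ₁ / sec²φ₂ = cos²φ₂ / cos²φ₁.
cos²φ₂ / cos²φ₁ = 8.04  ⇒  cos φ₁ = cos 39.9° / √8.04 = 0.7672/2.835 = 0.2706.
φ₁ = arccos(0.2706) ≈ 74.3°.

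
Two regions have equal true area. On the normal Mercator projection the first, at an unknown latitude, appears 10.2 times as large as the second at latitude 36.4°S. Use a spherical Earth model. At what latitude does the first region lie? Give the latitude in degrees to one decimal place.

On Mercator, (apparent₁)/(apparent₂) = sec²φ₁ / sec²φ₂ when true areas are equal.
cos²φ₂ / cos²φ₁ = 10.2  ⇒  cos φ₁ = cos 36.4° / √10.2 = 0.8049/3.194 = 0.2520.
φ₁ = arccos(0.2520) ≈ 75.4°.

75.4°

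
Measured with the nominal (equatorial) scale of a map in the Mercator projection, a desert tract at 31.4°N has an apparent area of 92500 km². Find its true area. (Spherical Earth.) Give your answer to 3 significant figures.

67400 km²

For Mercator, h = k = sec φ (a conformal cylindrical projection has a single point scale, 1/cos φ).
Areal scale = k² = sec²φ = 1/cos²(31.4°) = 1/0.8536² = 1.373.
True area = apparent / (areal scale) = 92500 / 1.373 ≈ 67400 km².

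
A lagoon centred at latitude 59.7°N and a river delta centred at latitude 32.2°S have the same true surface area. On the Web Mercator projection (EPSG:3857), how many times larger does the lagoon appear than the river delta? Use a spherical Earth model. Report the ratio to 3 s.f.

2.81

Mercator areal scale is sec²φ.
At 59.7°: sec²(59.7°) = 1/0.5045² = 3.929.
At 32.2°: sec²(32.2°) = 1/0.8462² = 1.397.
Ratio = 3.929/1.397 = cos²(32.2°)/cos²(59.7°) ≈ 2.81.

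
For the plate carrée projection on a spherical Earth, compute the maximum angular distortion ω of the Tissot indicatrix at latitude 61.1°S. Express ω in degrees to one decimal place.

40.8°

In the plate carrée (x = Rλ, y = Rφ), meridians are true-scale (h = 1) and parallels are stretched by k = sec φ.
At 61.1°: h = 1.000, k = 2.069; principal scales a = 2.069, b = 1.000.
sin(ω/2) = (a − b)/(a + b) = 1.069/3.069 = 0.3484, so ω = 2 arcsin(0.3484) ≈ 40.8°.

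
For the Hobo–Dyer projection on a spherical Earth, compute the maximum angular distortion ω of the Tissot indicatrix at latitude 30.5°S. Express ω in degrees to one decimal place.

9.4°

Hobo–Dyer is a cylindrical equal-area projection with standard parallels at ±37.5°. Cylindrical equal-area (φ₀ = 37.5°): h = cos φ / cos 37.5° along meridians, k = cos 37.5° / cos φ along parallels; h·k = 1.
At 30.5°: h = 1.086, k = 0.9208; principal scales a = 1.086, b = 0.9208.
sin(ω/2) = (a − b)/(a + b) = 0.1653/2.007 = 0.08237, so ω = 2 arcsin(0.08237) ≈ 9.4°.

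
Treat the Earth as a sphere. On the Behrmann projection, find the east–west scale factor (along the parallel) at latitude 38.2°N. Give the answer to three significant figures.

1.10

The Behrmann projection is cylindrical equal-area with φ₀ = 30°. A cylindrical equal-area projection with standard parallel φ₀ has meridian scale h = cos φ / cos φ₀ and parallel scale k = cos φ₀ / cos φ (so areas are preserved, h·k = 1).
k = cos 30° / cos 38.2° = 0.8660/0.7859 = 1.102.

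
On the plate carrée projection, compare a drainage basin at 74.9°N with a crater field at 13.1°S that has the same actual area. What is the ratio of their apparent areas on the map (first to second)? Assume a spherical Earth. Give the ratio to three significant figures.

In the plate carrée (x = Rλ, y = Rφ), meridians are true-scale (h = 1) and parallels are stretched by k = sec φ.
Areal scale at 74.9°: h·k = 1.000 × 3.839 = 3.839.
Areal scale at 13.1°: h·k = 1.000 × 1.027 = 1.027.
Ratio = 3.839/1.027 ≈ 3.74.

3.74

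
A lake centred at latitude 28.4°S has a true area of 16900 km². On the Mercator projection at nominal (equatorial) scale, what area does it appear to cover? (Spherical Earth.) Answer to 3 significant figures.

21800 km²

Mercator is conformal, so the point scale is isotropic: h = k = sec φ = 1/cos φ.
Areal scale = k² = sec²φ = 1/cos²(28.4°) = 1/0.8796² = 1.292.
Apparent area = 16900 × 1.292 ≈ 21800 km².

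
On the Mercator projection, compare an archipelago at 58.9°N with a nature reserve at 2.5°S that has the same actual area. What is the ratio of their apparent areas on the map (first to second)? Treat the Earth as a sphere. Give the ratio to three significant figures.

3.74

On Mercator, area is exaggerated by sec²φ = 1/cos²φ.
At 58.9°: sec²(58.9°) = 1/0.5165² = 3.748.
At 2.5°: sec²(2.5°) = 1/0.9990² = 1.002.
Ratio = 3.748/1.002 = cos²(2.5°)/cos²(58.9°) ≈ 3.74.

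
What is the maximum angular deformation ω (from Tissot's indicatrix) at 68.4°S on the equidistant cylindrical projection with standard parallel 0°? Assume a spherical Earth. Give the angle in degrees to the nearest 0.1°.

55.0°

Plate carrée maps x = Rλ, y = Rφ. The meridian scale is h = 1 and the parallel scale is k = 1/cos φ = sec φ.
At 68.4°: h = 1.000, k = 2.716; principal scales a = 2.716, b = 1.000.
sin(ω/2) = (a − b)/(a + b) = 1.716/3.716 = 0.4619, so ω = 2 arcsin(0.4619) ≈ 55.0°.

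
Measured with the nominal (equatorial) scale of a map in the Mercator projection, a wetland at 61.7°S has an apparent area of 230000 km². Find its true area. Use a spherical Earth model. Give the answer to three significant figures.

51700 km²

For Mercator, h = k = sec φ (a conformal cylindrical projection has a single point scale, 1/cos φ).
Areal scale = k² = sec²φ = 1/cos²(61.7°) = 1/0.4741² = 4.449.
True area = apparent / (areal scale) = 230000 / 4.449 ≈ 51700 km².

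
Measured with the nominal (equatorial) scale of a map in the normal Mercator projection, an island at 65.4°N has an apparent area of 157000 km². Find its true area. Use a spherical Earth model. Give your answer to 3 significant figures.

27200 km²

For Mercator, h = k = sec φ (a conformal cylindrical projection has a single point scale, 1/cos φ).
Areal scale = k² = sec²φ = 1/cos²(65.4°) = 1/0.4163² = 5.771.
True area = apparent / (areal scale) = 157000 / 5.771 ≈ 27200 km².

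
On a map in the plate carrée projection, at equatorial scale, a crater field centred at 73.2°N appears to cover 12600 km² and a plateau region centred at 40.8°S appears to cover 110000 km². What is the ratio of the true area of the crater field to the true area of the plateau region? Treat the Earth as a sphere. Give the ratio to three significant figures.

Plate carrée has h = 1 and k = sec φ, giving areal scale sec φ; true area = (apparent area) · cos φ.
True area of crater field: 12600 × cos(73.2°) = 12600 × 0.2890 = 3642 km².
True area of plateau region: 110000 × cos(40.8°) = 110000 × 0.7570 = 83270 km².
Ratio = 3642 / 83270 ≈ 0.0437.

0.0437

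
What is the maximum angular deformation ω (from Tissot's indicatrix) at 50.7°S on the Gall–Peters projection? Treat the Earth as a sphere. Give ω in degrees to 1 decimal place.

12.6°

Gall–Peters is a cylindrical equal-area projection with standard parallels at ±45°. For cylindrical equal-area with standard parallel φ₀, h = cos φ / cos φ₀ and k = cos φ₀ / cos φ, so h·k = 1.
At 50.7°: h = 0.8957, k = 1.116; principal scales a = 1.116, b = 0.8957.
sin(ω/2) = (a − b)/(a + b) = 0.2207/2.012 = 0.1097, so ω = 2 arcsin(0.1097) ≈ 12.6°.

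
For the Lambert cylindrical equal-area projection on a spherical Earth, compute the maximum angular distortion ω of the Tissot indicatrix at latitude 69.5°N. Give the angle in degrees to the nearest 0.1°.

The Lambert cylindrical equal-area projection is the cylindrical equal-area projection with its standard parallel at the equator (φ₀ = 0). For cylindrical equal-area with standard parallel φ₀, h = cos φ / cos φ₀ and k = cos φ₀ / cos φ, so h·k = 1.
At 69.5°: h = 0.3502, k = 2.855; principal scales a = 2.855, b = 0.3502.
sin(ω/2) = (a − b)/(a + b) = 2.505/3.206 = 0.7815, so ω = 2 arcsin(0.7815) ≈ 102.8°.

102.8°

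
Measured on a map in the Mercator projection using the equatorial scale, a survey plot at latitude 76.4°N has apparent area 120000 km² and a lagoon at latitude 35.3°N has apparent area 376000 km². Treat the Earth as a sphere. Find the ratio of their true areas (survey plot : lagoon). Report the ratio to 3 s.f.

0.0265

Since Mercator area scale is 1/cos²φ, the true area equals the apparent area multiplied by cos²φ.
True area of survey plot: 120000 × cos²(76.4°) = 120000 × 0.05529 = 6635 km².
True area of lagoon: 376000 × cos²(35.3°) = 376000 × 0.6661 = 250400 km².
Ratio = 6635 / 250400 ≈ 0.0265.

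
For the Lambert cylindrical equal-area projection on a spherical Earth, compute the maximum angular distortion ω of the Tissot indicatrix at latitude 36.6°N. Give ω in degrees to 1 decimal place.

The Lambert cylindrical equal-area projection is the cylindrical equal-area projection with its standard parallel at the equator (φ₀ = 0). Cylindrical equal-area (φ₀ = 0°): h = cos φ / cos 0° along meridians, k = cos 0° / cos φ along parallels; h·k = 1.
At 36.6°: h = 0.8028, k = 1.246; principal scales a = 1.246, b = 0.8028.
sin(ω/2) = (a − b)/(a + b) = 0.4428/2.048 = 0.2162, so ω = 2 arcsin(0.2162) ≈ 25.0°.

25.0°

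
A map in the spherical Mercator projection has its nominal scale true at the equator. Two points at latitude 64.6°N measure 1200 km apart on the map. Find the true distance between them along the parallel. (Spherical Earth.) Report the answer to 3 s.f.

515 km

Mercator is conformal, so the point scale is isotropic: h = k = sec φ = 1/cos φ.
Along the parallel at 64.6°, map distances are exaggerated by k = sec 64.6° = 2.331.
True distance = 1200 / 2.331 = 1200 × cos 64.6° ≈ 515 km.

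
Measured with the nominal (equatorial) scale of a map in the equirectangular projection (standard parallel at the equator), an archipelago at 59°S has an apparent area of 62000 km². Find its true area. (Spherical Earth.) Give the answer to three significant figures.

31900 km²

Plate carrée maps x = Rλ, y = Rφ. The meridian scale is h = 1 and the parallel scale is k = 1/cos φ = sec φ.
Areal scale = h·k = 1 × sec φ; at 59°, h = 1.000, k = 1.942, so h·k = 1.942.
True area = apparent / (areal scale) = 62000 / 1.942 ≈ 31900 km².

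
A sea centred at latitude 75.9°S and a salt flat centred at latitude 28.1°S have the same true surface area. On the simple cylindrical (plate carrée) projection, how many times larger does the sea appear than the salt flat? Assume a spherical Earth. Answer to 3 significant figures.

Plate carrée maps x = Rλ, y = Rφ. The meridian scale is h = 1 and the parallel scale is k = 1/cos φ = sec φ.
Areal scale at 75.9°: h·k = 1.000 × 4.105 = 4.105.
Areal scale at 28.1°: h·k = 1.000 × 1.134 = 1.134.
Ratio = 4.105/1.134 ≈ 3.62.

3.62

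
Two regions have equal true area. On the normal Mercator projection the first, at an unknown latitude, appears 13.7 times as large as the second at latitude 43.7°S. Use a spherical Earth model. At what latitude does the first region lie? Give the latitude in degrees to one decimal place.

On Mercator, (apparent₁)/(apparent₂) = sec²φ₁ / sec²φ₂ when true areas are equal.
cos²φ₂ / cos²φ₁ = 13.7  ⇒  cos φ₁ = cos 43.7° / √13.7 = 0.7230/3.701 = 0.1953.
φ₁ = arccos(0.1953) ≈ 78.7°.

78.7°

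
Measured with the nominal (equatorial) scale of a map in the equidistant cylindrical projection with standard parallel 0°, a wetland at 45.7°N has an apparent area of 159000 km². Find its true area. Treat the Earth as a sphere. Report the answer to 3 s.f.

For the equirectangular projection with φ₀ = 0 (plate carrée), h = 1 along meridians and k = sec φ along parallels.
Areal scale = h·k = 1 × sec φ; at 45.7°, h = 1.000, k = 1.432, so h·k = 1.432.
True area = apparent / (areal scale) = 159000 / 1.432 ≈ 111000 km².

111000 km²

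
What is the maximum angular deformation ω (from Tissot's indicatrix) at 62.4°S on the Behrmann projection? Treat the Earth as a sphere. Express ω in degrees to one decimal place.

67.4°

Behrmann is a cylindrical equal-area projection with standard parallels at ±30°. For cylindrical equal-area with standard parallel φ₀, h = cos φ / cos φ₀ and k = cos φ₀ / cos φ, so h·k = 1.
At 62.4°: h = 0.5350, k = 1.869; principal scales a = 1.869, b = 0.5350.
sin(ω/2) = (a − b)/(a + b) = 1.334/2.404 = 0.5550, so ω = 2 arcsin(0.5550) ≈ 67.4°.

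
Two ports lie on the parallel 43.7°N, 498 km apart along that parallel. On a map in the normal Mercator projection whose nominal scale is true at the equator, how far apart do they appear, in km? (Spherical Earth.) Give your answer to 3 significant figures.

Mercator is conformal, so the point scale is isotropic: h = k = sec φ = 1/cos φ.
Along the parallel, k = sec 43.7° = 1/0.7230 = 1.383.
Map distance = 498 × 1.383 ≈ 689 km.

689 km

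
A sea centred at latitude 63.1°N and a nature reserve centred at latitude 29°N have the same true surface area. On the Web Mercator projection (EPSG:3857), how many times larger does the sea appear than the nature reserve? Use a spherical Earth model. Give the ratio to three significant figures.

3.74

Mercator areal scale is sec²φ.
At 63.1°: sec²(63.1°) = 1/0.4524² = 4.885.
At 29°: sec²(29°) = 1/0.8746² = 1.307.
Ratio = 4.885/1.307 = cos²(29°)/cos²(63.1°) ≈ 3.74.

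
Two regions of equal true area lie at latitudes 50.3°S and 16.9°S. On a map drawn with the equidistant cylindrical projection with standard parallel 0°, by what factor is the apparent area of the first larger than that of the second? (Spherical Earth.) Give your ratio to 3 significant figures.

In the plate carrée (x = Rλ, y = Rφ), meridians are true-scale (h = 1) and parallels are stretched by k = sec φ.
Areal scale at 50.3°: h·k = 1.000 × 1.566 = 1.566.
Areal scale at 16.9°: h·k = 1.000 × 1.045 = 1.045.
Ratio = 1.566/1.045 ≈ 1.50.

1.50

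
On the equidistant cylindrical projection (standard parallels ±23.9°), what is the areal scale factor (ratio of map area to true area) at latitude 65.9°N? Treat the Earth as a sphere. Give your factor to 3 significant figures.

With standard parallel φ₀ = 23.9°, the equirectangular projection gives x = Rλ cos φ₀, y = Rφ, so h = 1 and k = cos 23.9° / cos φ.
Areal scale = h·k = 1 × cos φ₀ / cos φ; at 65.9°, h = 1.000, k = 2.239, so h·k = 2.239.

2.24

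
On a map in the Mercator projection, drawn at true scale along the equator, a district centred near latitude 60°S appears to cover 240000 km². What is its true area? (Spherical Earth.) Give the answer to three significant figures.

60000 km²

Mercator is conformal, so the point scale is isotropic: h = k = sec φ = 1/cos φ.
Areal scale = k² = sec²φ = 1/cos²(60°) = 1/0.5000² = 4.000.
True area = apparent / (areal scale) = 240000 / 4.000 ≈ 60000 km².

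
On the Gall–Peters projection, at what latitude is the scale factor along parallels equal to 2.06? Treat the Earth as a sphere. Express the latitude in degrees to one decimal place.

69.9°

Gall–Peters is a cylindrical equal-area projection with standard parallels at ±45°. For cylindrical equal-area with standard parallel φ₀, h = cos φ / cos φ₀ and k = cos φ₀ / cos φ, so h·k = 1.
k = cos φ₀ / cos φ = 2.06  ⇒  cos φ = cos 45° / 2.06 = 0.3433.
φ = arccos(0.3433) ≈ 69.9°.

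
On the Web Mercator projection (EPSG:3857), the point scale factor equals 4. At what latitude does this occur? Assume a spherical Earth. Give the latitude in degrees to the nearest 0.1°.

75.5°

Mercator scale is k = sec φ = 1/cos φ.
1/cos φ = 4  ⇒  cos φ = 0.2500  ⇒  φ = arccos(0.2500) ≈ 75.5°.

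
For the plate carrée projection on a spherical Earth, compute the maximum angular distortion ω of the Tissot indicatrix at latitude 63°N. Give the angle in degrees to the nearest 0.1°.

Plate carrée maps x = Rλ, y = Rφ. The meridian scale is h = 1 and the parallel scale is k = 1/cos φ = sec φ.
At 63°: h = 1.000, k = 2.203; principal scales a = 2.203, b = 1.000.
sin(ω/2) = (a − b)/(a + b) = 1.203/3.203 = 0.3755, so ω = 2 arcsin(0.3755) ≈ 44.1°.

44.1°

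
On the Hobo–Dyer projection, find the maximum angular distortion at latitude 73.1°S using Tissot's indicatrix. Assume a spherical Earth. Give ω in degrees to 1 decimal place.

Hobo–Dyer is a cylindrical equal-area projection with standard parallels at ±37.5°. For cylindrical equal-area with standard parallel φ₀, h = cos φ / cos φ₀ and k = cos φ₀ / cos φ, so h·k = 1.
At 73.1°: h = 0.3664, k = 2.729; principal scales a = 2.729, b = 0.3664.
sin(ω/2) = (a − b)/(a + b) = 2.363/3.096 = 0.7633, so ω = 2 arcsin(0.7633) ≈ 99.5°.

99.5°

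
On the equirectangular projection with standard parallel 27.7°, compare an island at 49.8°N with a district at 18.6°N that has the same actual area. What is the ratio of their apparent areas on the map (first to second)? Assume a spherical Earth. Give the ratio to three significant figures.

1.47

The equidistant cylindrical projection with φ₀ = 27.7° has h = 1 (meridians true) and k = cos φ₀ / cos φ along parallels.
Areal scale at 49.8°: h·k = 1.000 × 1.372 = 1.372.
Areal scale at 18.6°: h·k = 1.000 × 0.9342 = 0.9342.
Ratio = 1.372/0.9342 ≈ 1.47.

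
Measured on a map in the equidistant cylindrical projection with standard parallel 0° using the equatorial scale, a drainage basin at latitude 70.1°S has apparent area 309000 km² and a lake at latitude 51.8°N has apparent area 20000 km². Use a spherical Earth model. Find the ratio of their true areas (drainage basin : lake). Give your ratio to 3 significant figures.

8.50

Plate carrée has h = 1 and k = sec φ, giving areal scale sec φ; true area = (apparent area) · cos φ.
True area of drainage basin: 309000 × cos(70.1°) = 309000 × 0.3404 = 105200 km².
True area of lake: 20000 × cos(51.8°) = 20000 × 0.6184 = 12370 km².
Ratio = 105200 / 12370 ≈ 8.50.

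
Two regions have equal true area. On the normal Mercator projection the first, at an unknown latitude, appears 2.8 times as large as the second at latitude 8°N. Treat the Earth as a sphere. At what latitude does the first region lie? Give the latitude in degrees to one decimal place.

53.7°

On Mercator, (apparent₁)/(apparent₂) = sec²φ₁ / sec²φ₂ when true areas are equal.
cos²φ₂ / cos²φ₁ = 2.8  ⇒  cos φ₁ = cos 8° / √2.8 = 0.9903/1.673 = 0.5918.
φ₁ = arccos(0.5918) ≈ 53.7°.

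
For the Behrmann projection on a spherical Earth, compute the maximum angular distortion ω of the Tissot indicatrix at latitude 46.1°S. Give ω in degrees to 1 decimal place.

The Behrmann projection is cylindrical equal-area with φ₀ = 30°. Cylindrical equal-area (φ₀ = 30°): h = cos φ / cos 30° along meridians, k = cos 30° / cos φ along parallels; h·k = 1.
At 46.1°: h = 0.8007, k = 1.249; principal scales a = 1.249, b = 0.8007.
sin(ω/2) = (a − b)/(a + b) = 0.4483/2.050 = 0.2187, so ω = 2 arcsin(0.2187) ≈ 25.3°.

25.3°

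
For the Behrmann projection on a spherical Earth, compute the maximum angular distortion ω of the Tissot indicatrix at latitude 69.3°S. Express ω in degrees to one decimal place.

The Behrmann projection is cylindrical equal-area with φ₀ = 30°. Cylindrical equal-area (φ₀ = 30°): h = cos φ / cos 30° along meridians, k = cos 30° / cos φ along parallels; h·k = 1.
At 69.3°: h = 0.4082, k = 2.450; principal scales a = 2.450, b = 0.4082.
sin(ω/2) = (a − b)/(a + b) = 2.042/2.858 = 0.7144, so ω = 2 arcsin(0.7144) ≈ 91.2°.

91.2°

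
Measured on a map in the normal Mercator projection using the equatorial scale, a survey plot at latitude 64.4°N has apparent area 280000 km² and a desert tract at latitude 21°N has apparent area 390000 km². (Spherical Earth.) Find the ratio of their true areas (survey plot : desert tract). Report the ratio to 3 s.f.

0.154

On Mercator the areal scale is sec²φ, so true area = apparent × cos²φ.
True area of survey plot: 280000 × cos²(64.4°) = 280000 × 0.1867 = 52280 km².
True area of desert tract: 390000 × cos²(21°) = 390000 × 0.8716 = 339900 km².
Ratio = 52280 / 339900 ≈ 0.154.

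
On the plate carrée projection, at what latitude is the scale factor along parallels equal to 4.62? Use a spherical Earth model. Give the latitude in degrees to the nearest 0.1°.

77.5°

Plate carrée: h = 1, k = sec φ along parallels.
sec φ = 4.62  ⇒  cos φ = 0.2165  ⇒  φ ≈ 77.5°.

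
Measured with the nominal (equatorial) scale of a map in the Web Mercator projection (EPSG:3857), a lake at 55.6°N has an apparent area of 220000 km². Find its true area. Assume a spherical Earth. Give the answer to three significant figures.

70200 km²

Mercator is conformal, so the point scale is isotropic: h = k = sec φ = 1/cos φ.
Areal scale = k² = sec²φ = 1/cos²(55.6°) = 1/0.5650² = 3.133.
True area = apparent / (areal scale) = 220000 / 3.133 ≈ 70200 km².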